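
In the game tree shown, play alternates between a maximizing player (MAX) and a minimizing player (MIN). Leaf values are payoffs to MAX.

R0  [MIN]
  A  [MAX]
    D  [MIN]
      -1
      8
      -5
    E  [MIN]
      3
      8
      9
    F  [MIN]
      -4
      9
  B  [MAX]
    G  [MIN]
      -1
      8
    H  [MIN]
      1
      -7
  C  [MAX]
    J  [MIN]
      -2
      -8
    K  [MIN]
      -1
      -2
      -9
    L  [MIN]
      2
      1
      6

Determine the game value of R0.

D (MIN): min(-1, 8, -5) = -5
E (MIN): min(3, 8, 9) = 3
F (MIN): min(-4, 9) = -4
A (MAX): max(-5, 3, -4) = 3
G (MIN): min(-1, 8) = -1
H (MIN): min(1, -7) = -7
B (MAX): max(-1, -7) = -1
J (MIN): min(-2, -8) = -8
K (MIN): min(-1, -2, -9) = -9
L (MIN): min(2, 1, 6) = 1
C (MAX): max(-8, -9, 1) = 1
R0 (MIN): min(3, -1, 1) = -1

-1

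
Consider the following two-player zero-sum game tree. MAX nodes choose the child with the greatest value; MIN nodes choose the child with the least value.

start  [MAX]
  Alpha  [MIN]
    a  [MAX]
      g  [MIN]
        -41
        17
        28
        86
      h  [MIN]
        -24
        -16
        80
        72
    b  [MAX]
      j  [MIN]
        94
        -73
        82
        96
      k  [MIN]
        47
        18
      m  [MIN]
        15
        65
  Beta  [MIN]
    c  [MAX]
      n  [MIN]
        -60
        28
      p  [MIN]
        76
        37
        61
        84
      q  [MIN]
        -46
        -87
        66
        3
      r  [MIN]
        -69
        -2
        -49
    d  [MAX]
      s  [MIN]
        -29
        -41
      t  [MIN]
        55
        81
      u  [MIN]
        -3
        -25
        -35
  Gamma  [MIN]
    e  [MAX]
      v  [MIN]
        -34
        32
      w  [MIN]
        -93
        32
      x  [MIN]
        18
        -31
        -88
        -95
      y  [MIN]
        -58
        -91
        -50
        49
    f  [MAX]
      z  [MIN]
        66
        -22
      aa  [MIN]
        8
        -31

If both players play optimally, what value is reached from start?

g (MIN): min(-41, 17, 28, 86) = -41
h (MIN): min(-24, -16, 80, 72) = -24
a (MAX): max(-41, -24) = -24
j (MIN): min(94, -73, 82, 96) = -73
k (MIN): min(47, 18) = 18
m (MIN): min(15, 65) = 15
b (MAX): max(-73, 18, 15) = 18
Alpha (MIN): min(-24, 18) = -24
n (MIN): min(-60, 28) = -60
p (MIN): min(76, 37, 61, 84) = 37
q (MIN): min(-46, -87, 66, 3) = -87
r (MIN): min(-69, -2, -49) = -69
c (MAX): max(-60, 37, -87, -69) = 37
s (MIN): min(-29, -41) = -41
t (MIN): min(55, 81) = 55
u (MIN): min(-3, -25, -35) = -35
d (MAX): max(-41, 55, -35) = 55
Beta (MIN): min(37, 55) = 37
v (MIN): min(-34, 32) = -34
w (MIN): min(-93, 32) = -93
x (MIN): min(18, -31, -88, -95) = -95
y (MIN): min(-58, -91, -50, 49) = -91
e (MAX): max(-34, -93, -95, -91) = -34
z (MIN): min(66, -22) = -22
aa (MIN): min(8, -31) = -31
f (MAX): max(-22, -31) = -22
Gamma (MIN): min(-34, -22) = -34
start (MAX): max(-24, 37, -34) = 37

37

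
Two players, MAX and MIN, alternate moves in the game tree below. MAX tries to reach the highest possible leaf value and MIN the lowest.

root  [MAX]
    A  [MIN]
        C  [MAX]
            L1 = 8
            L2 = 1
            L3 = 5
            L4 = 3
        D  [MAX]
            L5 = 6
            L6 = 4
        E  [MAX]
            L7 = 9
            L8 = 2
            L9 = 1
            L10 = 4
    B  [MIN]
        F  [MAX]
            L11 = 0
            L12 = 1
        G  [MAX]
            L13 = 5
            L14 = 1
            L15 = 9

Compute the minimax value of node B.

1

F (MAX): max(0, 1) = 1
G (MAX): max(5, 1, 9) = 9
B (MIN): min(1, 9) = 1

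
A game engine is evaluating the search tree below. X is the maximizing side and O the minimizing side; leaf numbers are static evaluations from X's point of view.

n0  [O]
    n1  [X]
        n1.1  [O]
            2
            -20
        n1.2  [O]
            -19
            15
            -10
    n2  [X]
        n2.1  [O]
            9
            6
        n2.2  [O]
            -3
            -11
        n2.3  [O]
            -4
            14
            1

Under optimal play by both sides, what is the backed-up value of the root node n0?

-19

n1.1 (O): min(2, -20) = -20
n1.2 (O): min(-19, 15, -10) = -19
n1 (X): max(-20, -19) = -19
n2.1 (O): min(9, 6) = 6
n2.2 (O): min(-3, -11) = -11
n2.3 (O): min(-4, 14, 1) = -4
n2 (X): max(6, -11, -4) = 6
n0 (O): min(-19, 6) = -19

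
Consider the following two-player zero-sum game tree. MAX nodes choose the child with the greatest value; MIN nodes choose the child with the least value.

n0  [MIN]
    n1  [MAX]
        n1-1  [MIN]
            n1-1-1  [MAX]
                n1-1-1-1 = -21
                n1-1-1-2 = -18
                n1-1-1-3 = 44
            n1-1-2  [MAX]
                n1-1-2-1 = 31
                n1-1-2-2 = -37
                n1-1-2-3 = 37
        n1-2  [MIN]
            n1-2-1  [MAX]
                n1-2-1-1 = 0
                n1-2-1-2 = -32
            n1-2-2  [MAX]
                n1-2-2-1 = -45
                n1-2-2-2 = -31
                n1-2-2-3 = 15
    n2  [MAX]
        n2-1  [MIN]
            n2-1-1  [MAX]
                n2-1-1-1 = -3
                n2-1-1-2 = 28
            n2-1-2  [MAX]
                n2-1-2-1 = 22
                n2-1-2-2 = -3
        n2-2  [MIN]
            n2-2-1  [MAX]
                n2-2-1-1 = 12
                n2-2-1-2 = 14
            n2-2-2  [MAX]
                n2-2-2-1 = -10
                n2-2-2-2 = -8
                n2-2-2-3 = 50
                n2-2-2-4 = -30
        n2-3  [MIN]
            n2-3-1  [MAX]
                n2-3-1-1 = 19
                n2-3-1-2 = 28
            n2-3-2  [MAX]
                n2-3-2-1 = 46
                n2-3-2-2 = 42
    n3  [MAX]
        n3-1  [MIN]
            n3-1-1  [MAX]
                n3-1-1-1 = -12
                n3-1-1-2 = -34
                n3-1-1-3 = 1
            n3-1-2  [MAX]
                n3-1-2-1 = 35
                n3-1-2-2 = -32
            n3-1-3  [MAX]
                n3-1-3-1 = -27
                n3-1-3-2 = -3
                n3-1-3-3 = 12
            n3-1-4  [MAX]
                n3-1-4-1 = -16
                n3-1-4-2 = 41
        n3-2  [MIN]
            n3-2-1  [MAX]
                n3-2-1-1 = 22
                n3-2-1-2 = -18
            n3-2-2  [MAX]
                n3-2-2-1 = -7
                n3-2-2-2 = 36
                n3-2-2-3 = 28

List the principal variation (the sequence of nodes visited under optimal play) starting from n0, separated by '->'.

n0 -> n3 -> n3-2 -> n3-2-1 -> n3-2-1-1

n1-1-1 (MAX): max(-21, -18, 44) = 44
n1-1-2 (MAX): max(31, -37, 37) = 37
n1-1 (MIN): min(44, 37) = 37
n1-2-1 (MAX): max(0, -32) = 0
n1-2-2 (MAX): max(-45, -31, 15) = 15
n1-2 (MIN): min(0, 15) = 0
n1 (MAX): max(37, 0) = 37
n2-1-1 (MAX): max(-3, 28) = 28
n2-1-2 (MAX): max(22, -3) = 22
n2-1 (MIN): min(28, 22) = 22
n2-2-1 (MAX): max(12, 14) = 14
n2-2-2 (MAX): max(-10, -8, 50, -30) = 50
n2-2 (MIN): min(14, 50) = 14
n2-3-1 (MAX): max(19, 28) = 28
n2-3-2 (MAX): max(46, 42) = 46
n2-3 (MIN): min(28, 46) = 28
n2 (MAX): max(22, 14, 28) = 28
n3-1-1 (MAX): max(-12, -34, 1) = 1
n3-1-2 (MAX): max(35, -32) = 35
n3-1-3 (MAX): max(-27, -3, 12) = 12
n3-1-4 (MAX): max(-16, 41) = 41
n3-1 (MIN): min(1, 35, 12, 41) = 1
n3-2-1 (MAX): max(22, -18) = 22
n3-2-2 (MAX): max(-7, 36, 28) = 36
n3-2 (MIN): min(22, 36) = 22
n3 (MAX): max(1, 22) = 22
n0 (MIN): min(37, 28, 22) = 22
At n0, MIN picks n3 (lowest: 22).
At n3, MAX picks n3-2 (highest: 22).
At n3-2, MIN picks n3-2-1 (lowest: 22).
At n3-2-1, MAX picks n3-2-1-1 (highest: 22).
Terminal value 22.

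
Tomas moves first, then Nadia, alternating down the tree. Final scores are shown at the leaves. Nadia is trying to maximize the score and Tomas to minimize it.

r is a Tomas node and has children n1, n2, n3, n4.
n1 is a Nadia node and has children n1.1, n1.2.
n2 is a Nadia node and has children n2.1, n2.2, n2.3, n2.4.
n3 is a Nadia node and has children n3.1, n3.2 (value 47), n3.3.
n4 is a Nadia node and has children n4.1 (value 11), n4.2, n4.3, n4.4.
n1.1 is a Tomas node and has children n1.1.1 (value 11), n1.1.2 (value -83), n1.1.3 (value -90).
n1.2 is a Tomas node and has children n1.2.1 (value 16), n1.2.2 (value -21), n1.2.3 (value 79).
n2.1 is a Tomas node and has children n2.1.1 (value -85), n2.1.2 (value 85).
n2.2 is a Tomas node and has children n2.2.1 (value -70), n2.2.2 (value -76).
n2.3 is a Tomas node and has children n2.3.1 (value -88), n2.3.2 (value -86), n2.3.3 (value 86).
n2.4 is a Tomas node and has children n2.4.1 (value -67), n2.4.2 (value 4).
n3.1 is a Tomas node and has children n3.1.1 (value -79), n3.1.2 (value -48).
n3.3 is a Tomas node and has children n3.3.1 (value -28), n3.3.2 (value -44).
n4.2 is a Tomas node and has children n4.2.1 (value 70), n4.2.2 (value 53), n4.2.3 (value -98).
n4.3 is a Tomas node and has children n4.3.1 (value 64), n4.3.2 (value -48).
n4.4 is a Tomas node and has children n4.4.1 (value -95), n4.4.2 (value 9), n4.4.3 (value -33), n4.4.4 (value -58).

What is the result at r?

-67

n1.1 (Tomas): min(11, -83, -90) = -90
n1.2 (Tomas): min(16, -21, 79) = -21
n1 (Nadia): max(-90, -21) = -21
n2.1 (Tomas): min(-85, 85) = -85
n2.2 (Tomas): min(-70, -76) = -76
n2.3 (Tomas): min(-88, -86, 86) = -88
n2.4 (Tomas): min(-67, 4) = -67
n2 (Nadia): max(-85, -76, -88, -67) = -67
n3.1 (Tomas): min(-79, -48) = -79
n3.3 (Tomas): min(-28, -44) = -44
n3 (Nadia): max(-79, 47, -44) = 47
n4.2 (Tomas): min(70, 53, -98) = -98
n4.3 (Tomas): min(64, -48) = -48
n4.4 (Tomas): min(-95, 9, -33, -58) = -95
n4 (Nadia): max(11, -98, -48, -95) = 11
r (Tomas): min(-21, -67, 47, 11) = -67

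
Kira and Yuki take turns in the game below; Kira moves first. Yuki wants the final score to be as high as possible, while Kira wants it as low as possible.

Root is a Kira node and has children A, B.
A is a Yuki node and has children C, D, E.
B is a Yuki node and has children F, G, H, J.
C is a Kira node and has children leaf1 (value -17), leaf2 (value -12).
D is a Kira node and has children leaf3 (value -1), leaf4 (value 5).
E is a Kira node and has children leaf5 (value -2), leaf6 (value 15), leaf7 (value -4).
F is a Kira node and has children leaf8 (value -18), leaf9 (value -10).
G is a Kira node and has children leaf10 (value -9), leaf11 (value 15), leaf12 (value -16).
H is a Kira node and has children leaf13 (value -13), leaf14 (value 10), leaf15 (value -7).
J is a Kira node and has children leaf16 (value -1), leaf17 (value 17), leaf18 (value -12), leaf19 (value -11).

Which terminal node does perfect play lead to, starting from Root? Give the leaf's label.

C (Kira): min(-17, -12) = -17
D (Kira): min(-1, 5) = -1
E (Kira): min(-2, 15, -4) = -4
A (Yuki): max(-17, -1, -4) = -1
F (Kira): min(-18, -10) = -18
G (Kira): min(-9, 15, -16) = -16
H (Kira): min(-13, 10, -7) = -13
J (Kira): min(-1, 17, -12, -11) = -12
B (Yuki): max(-18, -16, -13, -12) = -12
Root (Kira): min(-1, -12) = -12
At Root, Kira picks B (lowest: -12).
At B, Yuki picks J (highest: -12).
At J, Kira picks leaf18 (lowest: -12).
Terminal value -12.

leaf18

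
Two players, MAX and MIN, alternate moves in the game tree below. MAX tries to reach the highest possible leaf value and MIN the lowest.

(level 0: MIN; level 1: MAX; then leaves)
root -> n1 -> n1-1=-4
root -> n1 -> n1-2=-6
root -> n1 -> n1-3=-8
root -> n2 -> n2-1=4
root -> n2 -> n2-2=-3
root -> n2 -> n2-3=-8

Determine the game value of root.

-4

n1 (MAX): max(-4, -6, -8) = -4
n2 (MAX): max(4, -3, -8) = 4
root (MIN): min(-4, 4) = -4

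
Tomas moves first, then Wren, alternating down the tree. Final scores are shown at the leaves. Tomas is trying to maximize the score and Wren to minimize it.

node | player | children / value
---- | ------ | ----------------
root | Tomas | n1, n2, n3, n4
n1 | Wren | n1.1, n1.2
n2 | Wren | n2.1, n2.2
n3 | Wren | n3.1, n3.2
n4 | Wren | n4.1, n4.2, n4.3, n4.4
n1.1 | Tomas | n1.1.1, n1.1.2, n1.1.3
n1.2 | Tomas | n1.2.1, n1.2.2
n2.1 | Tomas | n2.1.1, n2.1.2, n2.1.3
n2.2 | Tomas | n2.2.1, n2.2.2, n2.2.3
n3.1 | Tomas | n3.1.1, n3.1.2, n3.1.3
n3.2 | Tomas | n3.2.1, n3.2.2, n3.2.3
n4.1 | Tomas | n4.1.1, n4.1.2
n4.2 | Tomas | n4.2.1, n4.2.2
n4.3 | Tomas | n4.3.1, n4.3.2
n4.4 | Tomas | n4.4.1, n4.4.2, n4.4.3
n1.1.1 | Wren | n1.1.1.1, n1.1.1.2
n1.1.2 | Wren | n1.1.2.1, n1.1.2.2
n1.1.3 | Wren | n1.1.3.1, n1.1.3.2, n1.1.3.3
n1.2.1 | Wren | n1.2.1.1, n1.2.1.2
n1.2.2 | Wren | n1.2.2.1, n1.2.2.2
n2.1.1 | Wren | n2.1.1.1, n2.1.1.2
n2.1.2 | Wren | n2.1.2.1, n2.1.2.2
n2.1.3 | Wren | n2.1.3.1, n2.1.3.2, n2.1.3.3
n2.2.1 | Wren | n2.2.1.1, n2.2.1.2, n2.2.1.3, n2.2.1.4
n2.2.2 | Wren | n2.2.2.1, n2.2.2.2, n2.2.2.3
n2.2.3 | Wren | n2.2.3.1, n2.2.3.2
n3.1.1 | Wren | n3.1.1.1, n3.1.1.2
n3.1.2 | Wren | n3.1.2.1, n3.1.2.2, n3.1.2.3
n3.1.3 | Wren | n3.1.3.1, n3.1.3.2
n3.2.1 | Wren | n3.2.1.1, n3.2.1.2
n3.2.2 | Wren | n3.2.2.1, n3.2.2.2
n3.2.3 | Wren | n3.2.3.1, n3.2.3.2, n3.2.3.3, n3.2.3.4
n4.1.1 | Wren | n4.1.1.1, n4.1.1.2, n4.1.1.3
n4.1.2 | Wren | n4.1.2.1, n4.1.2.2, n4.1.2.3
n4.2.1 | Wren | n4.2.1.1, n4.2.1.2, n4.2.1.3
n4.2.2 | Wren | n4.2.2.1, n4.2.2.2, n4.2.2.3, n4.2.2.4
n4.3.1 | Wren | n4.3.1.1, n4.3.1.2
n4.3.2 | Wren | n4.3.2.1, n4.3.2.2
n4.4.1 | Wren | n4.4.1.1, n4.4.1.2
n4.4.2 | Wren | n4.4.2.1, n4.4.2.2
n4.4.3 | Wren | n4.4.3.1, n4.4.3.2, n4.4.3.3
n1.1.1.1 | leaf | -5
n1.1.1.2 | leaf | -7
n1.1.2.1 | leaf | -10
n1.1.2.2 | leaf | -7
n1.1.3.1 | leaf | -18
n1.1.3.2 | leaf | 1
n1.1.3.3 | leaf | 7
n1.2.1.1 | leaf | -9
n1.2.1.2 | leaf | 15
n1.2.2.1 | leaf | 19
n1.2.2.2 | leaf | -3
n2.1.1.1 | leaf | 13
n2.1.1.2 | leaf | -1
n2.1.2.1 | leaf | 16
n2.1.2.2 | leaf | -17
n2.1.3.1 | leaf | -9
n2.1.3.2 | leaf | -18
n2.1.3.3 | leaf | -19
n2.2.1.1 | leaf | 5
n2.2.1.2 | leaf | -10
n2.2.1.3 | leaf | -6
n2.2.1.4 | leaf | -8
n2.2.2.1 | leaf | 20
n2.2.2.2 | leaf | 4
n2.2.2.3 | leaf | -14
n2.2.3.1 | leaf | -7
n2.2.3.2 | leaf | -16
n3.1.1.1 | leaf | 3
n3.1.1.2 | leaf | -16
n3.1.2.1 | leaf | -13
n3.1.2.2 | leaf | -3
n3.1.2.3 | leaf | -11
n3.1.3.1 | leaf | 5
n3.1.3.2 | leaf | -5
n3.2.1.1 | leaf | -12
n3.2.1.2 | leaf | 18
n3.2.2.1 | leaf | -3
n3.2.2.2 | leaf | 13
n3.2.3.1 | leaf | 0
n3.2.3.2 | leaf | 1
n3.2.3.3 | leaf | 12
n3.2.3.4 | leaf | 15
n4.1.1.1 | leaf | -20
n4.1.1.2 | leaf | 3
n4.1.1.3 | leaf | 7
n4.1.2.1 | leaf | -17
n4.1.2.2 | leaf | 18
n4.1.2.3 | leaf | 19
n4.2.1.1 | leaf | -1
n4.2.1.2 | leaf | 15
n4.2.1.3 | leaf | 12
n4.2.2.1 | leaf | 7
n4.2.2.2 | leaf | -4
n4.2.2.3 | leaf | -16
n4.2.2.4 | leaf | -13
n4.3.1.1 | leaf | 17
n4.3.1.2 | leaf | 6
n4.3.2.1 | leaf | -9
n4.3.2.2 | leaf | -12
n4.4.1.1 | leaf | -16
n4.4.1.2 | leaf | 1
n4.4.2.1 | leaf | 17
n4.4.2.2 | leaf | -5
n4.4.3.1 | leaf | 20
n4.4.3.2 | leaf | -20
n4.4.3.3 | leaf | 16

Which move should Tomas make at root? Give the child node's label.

n3

n1.1.1 (Wren): min(-5, -7) = -7
n1.1.2 (Wren): min(-10, -7) = -10
n1.1.3 (Wren): min(-18, 1, 7) = -18
n1.1 (Tomas): max(-7, -10, -18) = -7
n1.2.1 (Wren): min(-9, 15) = -9
n1.2.2 (Wren): min(19, -3) = -3
n1.2 (Tomas): max(-9, -3) = -3
n1 (Wren): min(-7, -3) = -7
n2.1.1 (Wren): min(13, -1) = -1
n2.1.2 (Wren): min(16, -17) = -17
n2.1.3 (Wren): min(-9, -18, -19) = -19
n2.1 (Tomas): max(-1, -17, -19) = -1
n2.2.1 (Wren): min(5, -10, -6, -8) = -10
n2.2.2 (Wren): min(20, 4, -14) = -14
n2.2.3 (Wren): min(-7, -16) = -16
n2.2 (Tomas): max(-10, -14, -16) = -10
n2 (Wren): min(-1, -10) = -10
n3.1.1 (Wren): min(3, -16) = -16
n3.1.2 (Wren): min(-13, -3, -11) = -13
n3.1.3 (Wren): min(5, -5) = -5
n3.1 (Tomas): max(-16, -13, -5) = -5
n3.2.1 (Wren): min(-12, 18) = -12
n3.2.2 (Wren): min(-3, 13) = -3
n3.2.3 (Wren): min(0, 1, 12, 15) = 0
n3.2 (Tomas): max(-12, -3, 0) = 0
n3 (Wren): min(-5, 0) = -5
n4.1.1 (Wren): min(-20, 3, 7) = -20
n4.1.2 (Wren): min(-17, 18, 19) = -17
n4.1 (Tomas): max(-20, -17) = -17
n4.2.1 (Wren): min(-1, 15, 12) = -1
n4.2.2 (Wren): min(7, -4, -16, -13) = -16
n4.2 (Tomas): max(-1, -16) = -1
n4.3.1 (Wren): min(17, 6) = 6
n4.3.2 (Wren): min(-9, -12) = -12
n4.3 (Tomas): max(6, -12) = 6
n4.4.1 (Wren): min(-16, 1) = -16
n4.4.2 (Wren): min(17, -5) = -5
n4.4.3 (Wren): min(20, -20, 16) = -20
n4.4 (Tomas): max(-16, -5, -20) = -5
n4 (Wren): min(-17, -1, 6, -5) = -17
root (Tomas): max(-7, -10, -5, -17) = -5
Tomas at root wants the highest of {n1=-7, n2=-10, n3=-5, n4=-17}, so chooses n3.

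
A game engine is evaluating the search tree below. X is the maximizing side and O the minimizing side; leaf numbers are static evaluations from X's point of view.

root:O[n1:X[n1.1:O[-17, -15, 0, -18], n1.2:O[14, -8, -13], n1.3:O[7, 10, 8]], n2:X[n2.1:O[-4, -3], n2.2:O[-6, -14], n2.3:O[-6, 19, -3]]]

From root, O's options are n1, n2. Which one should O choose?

n2

n1.1 (O): min(-17, -15, 0, -18) = -18
n1.2 (O): min(14, -8, -13) = -13
n1.3 (O): min(7, 10, 8) = 7
n1 (X): max(-18, -13, 7) = 7
n2.1 (O): min(-4, -3) = -4
n2.2 (O): min(-6, -14) = -14
n2.3 (O): min(-6, 19, -3) = -6
n2 (X): max(-4, -14, -6) = -4
root (O): min(7, -4) = -4
O at root wants the lowest of {n1=7, n2=-4}, so chooses n2.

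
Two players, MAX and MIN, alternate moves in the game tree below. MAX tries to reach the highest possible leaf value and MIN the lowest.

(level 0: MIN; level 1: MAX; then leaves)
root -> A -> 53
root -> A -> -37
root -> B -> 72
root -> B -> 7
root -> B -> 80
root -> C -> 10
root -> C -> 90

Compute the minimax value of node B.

80

B (MAX): max(72, 7, 80) = 80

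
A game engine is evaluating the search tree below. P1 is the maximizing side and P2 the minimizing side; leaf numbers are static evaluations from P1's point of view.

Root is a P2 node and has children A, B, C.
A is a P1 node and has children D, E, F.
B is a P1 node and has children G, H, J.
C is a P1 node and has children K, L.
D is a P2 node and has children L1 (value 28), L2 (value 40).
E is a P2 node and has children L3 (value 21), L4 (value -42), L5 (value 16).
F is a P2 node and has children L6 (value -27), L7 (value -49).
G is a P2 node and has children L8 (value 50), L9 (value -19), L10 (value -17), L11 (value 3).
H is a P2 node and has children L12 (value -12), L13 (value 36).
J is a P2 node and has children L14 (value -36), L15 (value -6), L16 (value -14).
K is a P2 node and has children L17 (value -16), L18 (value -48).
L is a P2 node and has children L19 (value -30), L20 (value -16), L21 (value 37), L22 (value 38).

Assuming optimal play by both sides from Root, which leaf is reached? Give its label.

D (P2): min(28, 40) = 28
E (P2): min(21, -42, 16) = -42
F (P2): min(-27, -49) = -49
A (P1): max(28, -42, -49) = 28
G (P2): min(50, -19, -17, 3) = -19
H (P2): min(-12, 36) = -12
J (P2): min(-36, -6, -14) = -36
B (P1): max(-19, -12, -36) = -12
K (P2): min(-16, -48) = -48
L (P2): min(-30, -16, 37, 38) = -30
C (P1): max(-48, -30) = -30
Root (P2): min(28, -12, -30) = -30
At Root, P2 picks C (lowest: -30).
At C, P1 picks L (highest: -30).
At L, P2 picks L19 (lowest: -30).
Terminal value -30.

L19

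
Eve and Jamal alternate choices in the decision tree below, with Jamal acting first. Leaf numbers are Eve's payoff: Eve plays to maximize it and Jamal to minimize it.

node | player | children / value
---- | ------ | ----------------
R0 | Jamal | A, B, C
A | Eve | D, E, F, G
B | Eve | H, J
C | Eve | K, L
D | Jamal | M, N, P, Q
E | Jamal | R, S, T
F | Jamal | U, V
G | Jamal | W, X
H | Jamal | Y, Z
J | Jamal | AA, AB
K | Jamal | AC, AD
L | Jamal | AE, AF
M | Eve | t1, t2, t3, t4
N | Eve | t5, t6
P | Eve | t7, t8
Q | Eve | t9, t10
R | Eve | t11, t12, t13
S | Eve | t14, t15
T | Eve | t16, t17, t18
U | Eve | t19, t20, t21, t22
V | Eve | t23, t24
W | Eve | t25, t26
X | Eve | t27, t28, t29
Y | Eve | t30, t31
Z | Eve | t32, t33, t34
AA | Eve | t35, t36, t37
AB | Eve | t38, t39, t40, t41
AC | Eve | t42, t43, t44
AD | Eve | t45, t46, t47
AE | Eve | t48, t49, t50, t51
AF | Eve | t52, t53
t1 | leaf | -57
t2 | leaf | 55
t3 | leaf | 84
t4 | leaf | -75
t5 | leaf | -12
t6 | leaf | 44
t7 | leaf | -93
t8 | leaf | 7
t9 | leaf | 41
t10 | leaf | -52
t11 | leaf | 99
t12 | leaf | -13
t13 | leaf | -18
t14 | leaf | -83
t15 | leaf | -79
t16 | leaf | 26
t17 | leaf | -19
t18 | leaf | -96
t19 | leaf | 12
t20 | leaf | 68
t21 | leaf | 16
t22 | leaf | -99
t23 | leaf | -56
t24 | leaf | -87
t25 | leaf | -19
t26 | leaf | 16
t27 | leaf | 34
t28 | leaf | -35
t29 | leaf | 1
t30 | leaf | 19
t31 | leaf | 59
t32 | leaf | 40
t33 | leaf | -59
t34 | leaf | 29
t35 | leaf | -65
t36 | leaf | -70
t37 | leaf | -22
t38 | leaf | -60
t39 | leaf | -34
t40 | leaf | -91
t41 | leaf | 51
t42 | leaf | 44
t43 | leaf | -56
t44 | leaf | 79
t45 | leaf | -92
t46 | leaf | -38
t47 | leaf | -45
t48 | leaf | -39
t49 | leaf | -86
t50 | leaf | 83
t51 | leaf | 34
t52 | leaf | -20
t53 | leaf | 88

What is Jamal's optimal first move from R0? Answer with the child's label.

M (Eve): max(-57, 55, 84, -75) = 84
N (Eve): max(-12, 44) = 44
P (Eve): max(-93, 7) = 7
Q (Eve): max(41, -52) = 41
D (Jamal): min(84, 44, 7, 41) = 7
R (Eve): max(99, -13, -18) = 99
S (Eve): max(-83, -79) = -79
T (Eve): max(26, -19, -96) = 26
E (Jamal): min(99, -79, 26) = -79
U (Eve): max(12, 68, 16, -99) = 68
V (Eve): max(-56, -87) = -56
F (Jamal): min(68, -56) = -56
W (Eve): max(-19, 16) = 16
X (Eve): max(34, -35, 1) = 34
G (Jamal): min(16, 34) = 16
A (Eve): max(7, -79, -56, 16) = 16
Y (Eve): max(19, 59) = 59
Z (Eve): max(40, -59, 29) = 40
H (Jamal): min(59, 40) = 40
AA (Eve): max(-65, -70, -22) = -22
AB (Eve): max(-60, -34, -91, 51) = 51
J (Jamal): min(-22, 51) = -22
B (Eve): max(40, -22) = 40
AC (Eve): max(44, -56, 79) = 79
AD (Eve): max(-92, -38, -45) = -38
K (Jamal): min(79, -38) = -38
AE (Eve): max(-39, -86, 83, 34) = 83
AF (Eve): max(-20, 88) = 88
L (Jamal): min(83, 88) = 83
C (Eve): max(-38, 83) = 83
R0 (Jamal): min(16, 40, 83) = 16
Jamal at R0 wants the lowest of {A=16, B=40, C=83}, so chooses A.

A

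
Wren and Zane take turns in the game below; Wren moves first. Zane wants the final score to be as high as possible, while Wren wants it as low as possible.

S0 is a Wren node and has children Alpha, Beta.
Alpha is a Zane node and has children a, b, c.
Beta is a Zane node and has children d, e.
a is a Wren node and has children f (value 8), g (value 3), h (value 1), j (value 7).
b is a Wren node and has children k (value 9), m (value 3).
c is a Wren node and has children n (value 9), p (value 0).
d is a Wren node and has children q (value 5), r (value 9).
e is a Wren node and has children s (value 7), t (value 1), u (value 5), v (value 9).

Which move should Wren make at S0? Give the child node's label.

a (Wren): min(8, 3, 1, 7) = 1
b (Wren): min(9, 3) = 3
c (Wren): min(9, 0) = 0
Alpha (Zane): max(1, 3, 0) = 3
d (Wren): min(5, 9) = 5
e (Wren): min(7, 1, 5, 9) = 1
Beta (Zane): max(5, 1) = 5
S0 (Wren): min(3, 5) = 3
Wren at S0 wants the lowest of {Alpha=3, Beta=5}, so chooses Alpha.

Alpha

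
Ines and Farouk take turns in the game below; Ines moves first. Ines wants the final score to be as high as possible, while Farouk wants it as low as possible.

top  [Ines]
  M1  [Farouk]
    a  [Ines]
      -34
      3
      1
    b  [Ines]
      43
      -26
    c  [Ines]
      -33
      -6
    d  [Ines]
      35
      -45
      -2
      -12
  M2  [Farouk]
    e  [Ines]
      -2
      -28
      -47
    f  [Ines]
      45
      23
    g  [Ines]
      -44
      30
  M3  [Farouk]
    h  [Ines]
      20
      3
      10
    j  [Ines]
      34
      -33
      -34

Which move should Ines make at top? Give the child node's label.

M3

a (Ines): max(-34, 3, 1) = 3
b (Ines): max(43, -26) = 43
c (Ines): max(-33, -6) = -6
d (Ines): max(35, -45, -2, -12) = 35
M1 (Farouk): min(3, 43, -6, 35) = -6
e (Ines): max(-2, -28, -47) = -2
f (Ines): max(45, 23) = 45
g (Ines): max(-44, 30) = 30
M2 (Farouk): min(-2, 45, 30) = -2
h (Ines): max(20, 3, 10) = 20
j (Ines): max(34, -33, -34) = 34
M3 (Farouk): min(20, 34) = 20
top (Ines): max(-6, -2, 20) = 20
Ines at top wants the highest of {M1=-6, M2=-2, M3=20}, so chooses M3.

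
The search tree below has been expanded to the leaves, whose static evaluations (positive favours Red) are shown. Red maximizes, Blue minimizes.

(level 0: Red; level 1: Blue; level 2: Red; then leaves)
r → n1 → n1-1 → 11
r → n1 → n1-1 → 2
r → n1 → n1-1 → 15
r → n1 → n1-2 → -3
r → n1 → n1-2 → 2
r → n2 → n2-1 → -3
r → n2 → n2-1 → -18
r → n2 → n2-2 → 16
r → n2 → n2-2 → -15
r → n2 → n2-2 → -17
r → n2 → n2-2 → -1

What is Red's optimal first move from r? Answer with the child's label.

n1-1 (Red): max(11, 2, 15) = 15
n1-2 (Red): max(-3, 2) = 2
n1 (Blue): min(15, 2) = 2
n2-1 (Red): max(-3, -18) = -3
n2-2 (Red): max(16, -15, -17, -1) = 16
n2 (Blue): min(-3, 16) = -3
r (Red): max(2, -3) = 2
Red at r wants the highest of {n1=2, n2=-3}, so chooses n1.

n1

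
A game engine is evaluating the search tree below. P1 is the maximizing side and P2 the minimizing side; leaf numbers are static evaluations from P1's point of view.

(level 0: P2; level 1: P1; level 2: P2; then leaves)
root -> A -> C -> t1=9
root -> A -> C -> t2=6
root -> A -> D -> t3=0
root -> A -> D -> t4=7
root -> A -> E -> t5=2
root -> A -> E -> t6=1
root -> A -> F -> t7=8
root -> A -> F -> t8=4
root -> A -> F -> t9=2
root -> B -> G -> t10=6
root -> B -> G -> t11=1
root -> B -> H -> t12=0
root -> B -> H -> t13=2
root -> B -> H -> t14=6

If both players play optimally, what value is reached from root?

1

C (P2): min(9, 6) = 6
D (P2): min(0, 7) = 0
E (P2): min(2, 1) = 1
F (P2): min(8, 4, 2) = 2
A (P1): max(6, 0, 1, 2) = 6
G (P2): min(6, 1) = 1
H (P2): min(0, 2, 6) = 0
B (P1): max(1, 0) = 1
root (P2): min(6, 1) = 1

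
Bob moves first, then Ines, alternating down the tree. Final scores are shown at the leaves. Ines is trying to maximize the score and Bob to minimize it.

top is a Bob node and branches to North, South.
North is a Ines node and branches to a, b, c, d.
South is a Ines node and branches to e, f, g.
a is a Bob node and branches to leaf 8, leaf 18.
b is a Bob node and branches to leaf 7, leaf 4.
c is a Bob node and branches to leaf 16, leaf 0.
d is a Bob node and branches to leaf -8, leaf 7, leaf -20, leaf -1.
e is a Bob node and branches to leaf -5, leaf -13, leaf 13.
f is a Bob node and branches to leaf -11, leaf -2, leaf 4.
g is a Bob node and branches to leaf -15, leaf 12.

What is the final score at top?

a (Bob): min(8, 18) = 8
b (Bob): min(7, 4) = 4
c (Bob): min(16, 0) = 0
d (Bob): min(-8, 7, -20, -1) = -20
North (Ines): max(8, 4, 0, -20) = 8
e (Bob): min(-5, -13, 13) = -13
f (Bob): min(-11, -2, 4) = -11
g (Bob): min(-15, 12) = -15
South (Ines): max(-13, -11, -15) = -11
top (Bob): min(8, -11) = -11

-11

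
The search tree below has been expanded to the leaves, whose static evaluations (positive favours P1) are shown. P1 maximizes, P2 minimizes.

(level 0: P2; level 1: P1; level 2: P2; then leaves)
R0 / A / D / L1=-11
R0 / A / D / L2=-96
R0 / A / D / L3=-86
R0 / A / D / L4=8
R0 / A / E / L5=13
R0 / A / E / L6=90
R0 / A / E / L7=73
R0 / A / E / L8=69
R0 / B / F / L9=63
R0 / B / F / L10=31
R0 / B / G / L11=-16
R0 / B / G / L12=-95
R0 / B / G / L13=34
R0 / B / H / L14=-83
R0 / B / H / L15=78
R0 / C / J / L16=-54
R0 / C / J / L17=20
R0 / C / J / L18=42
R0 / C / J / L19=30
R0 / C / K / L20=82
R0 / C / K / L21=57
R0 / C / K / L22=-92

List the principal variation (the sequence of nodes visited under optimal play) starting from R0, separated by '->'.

D (P2): min(-11, -96, -86, 8) = -96
E (P2): min(13, 90, 73, 69) = 13
A (P1): max(-96, 13) = 13
F (P2): min(63, 31) = 31
G (P2): min(-16, -95, 34) = -95
H (P2): min(-83, 78) = -83
B (P1): max(31, -95, -83) = 31
J (P2): min(-54, 20, 42, 30) = -54
K (P2): min(82, 57, -92) = -92
C (P1): max(-54, -92) = -54
R0 (P2): min(13, 31, -54) = -54
At R0, P2 picks C (lowest: -54).
At C, P1 picks J (highest: -54).
At J, P2 picks L16 (lowest: -54).
Terminal value -54.

R0 -> C -> J -> L16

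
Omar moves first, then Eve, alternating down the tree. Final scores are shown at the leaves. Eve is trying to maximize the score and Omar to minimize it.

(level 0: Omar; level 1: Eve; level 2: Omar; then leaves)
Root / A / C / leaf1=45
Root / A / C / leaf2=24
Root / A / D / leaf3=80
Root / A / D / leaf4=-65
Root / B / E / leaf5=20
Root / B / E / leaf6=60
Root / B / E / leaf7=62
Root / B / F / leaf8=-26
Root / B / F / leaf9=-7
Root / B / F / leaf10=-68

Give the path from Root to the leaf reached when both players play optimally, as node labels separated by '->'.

Root -> B -> E -> leaf5

C (Omar): min(45, 24) = 24
D (Omar): min(80, -65) = -65
A (Eve): max(24, -65) = 24
E (Omar): min(20, 60, 62) = 20
F (Omar): min(-26, -7, -68) = -68
B (Eve): max(20, -68) = 20
Root (Omar): min(24, 20) = 20
At Root, Omar picks B (lowest: 20).
At B, Eve picks E (highest: 20).
At E, Omar picks leaf5 (lowest: 20).
Terminal value 20.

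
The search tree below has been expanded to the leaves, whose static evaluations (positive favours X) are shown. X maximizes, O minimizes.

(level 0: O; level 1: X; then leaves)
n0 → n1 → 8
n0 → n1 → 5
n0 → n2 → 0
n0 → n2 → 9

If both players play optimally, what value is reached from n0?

n1 (X): max(8, 5) = 8
n2 (X): max(0, 9) = 9
n0 (O): min(8, 9) = 8

8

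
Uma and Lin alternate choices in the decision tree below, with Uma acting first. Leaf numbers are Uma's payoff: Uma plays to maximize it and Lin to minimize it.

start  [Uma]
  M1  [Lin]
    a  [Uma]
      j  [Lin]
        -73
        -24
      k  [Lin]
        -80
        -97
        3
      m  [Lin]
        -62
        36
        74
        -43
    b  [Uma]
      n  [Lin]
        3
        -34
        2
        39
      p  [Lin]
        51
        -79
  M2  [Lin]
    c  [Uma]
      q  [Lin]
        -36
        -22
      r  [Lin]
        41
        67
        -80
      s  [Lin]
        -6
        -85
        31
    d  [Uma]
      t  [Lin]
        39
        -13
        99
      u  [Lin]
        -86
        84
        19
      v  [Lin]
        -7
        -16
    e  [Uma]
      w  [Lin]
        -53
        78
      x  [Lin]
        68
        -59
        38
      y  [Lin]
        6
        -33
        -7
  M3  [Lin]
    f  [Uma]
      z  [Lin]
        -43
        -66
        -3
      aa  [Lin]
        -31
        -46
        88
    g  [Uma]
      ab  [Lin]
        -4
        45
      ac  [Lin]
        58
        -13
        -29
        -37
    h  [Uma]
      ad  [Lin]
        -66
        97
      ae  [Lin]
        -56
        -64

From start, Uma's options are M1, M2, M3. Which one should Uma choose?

M2

j (Lin): min(-73, -24) = -73
k (Lin): min(-80, -97, 3) = -97
m (Lin): min(-62, 36, 74, -43) = -62
a (Uma): max(-73, -97, -62) = -62
n (Lin): min(3, -34, 2, 39) = -34
p (Lin): min(51, -79) = -79
b (Uma): max(-34, -79) = -34
M1 (Lin): min(-62, -34) = -62
q (Lin): min(-36, -22) = -36
r (Lin): min(41, 67, -80) = -80
s (Lin): min(-6, -85, 31) = -85
c (Uma): max(-36, -80, -85) = -36
t (Lin): min(39, -13, 99) = -13
u (Lin): min(-86, 84, 19) = -86
v (Lin): min(-7, -16) = -16
d (Uma): max(-13, -86, -16) = -13
w (Lin): min(-53, 78) = -53
x (Lin): min(68, -59, 38) = -59
y (Lin): min(6, -33, -7) = -33
e (Uma): max(-53, -59, -33) = -33
M2 (Lin): min(-36, -13, -33) = -36
z (Lin): min(-43, -66, -3) = -66
aa (Lin): min(-31, -46, 88) = -46
f (Uma): max(-66, -46) = -46
ab (Lin): min(-4, 45) = -4
ac (Lin): min(58, -13, -29, -37) = -37
g (Uma): max(-4, -37) = -4
ad (Lin): min(-66, 97) = -66
ae (Lin): min(-56, -64) = -64
h (Uma): max(-66, -64) = -64
M3 (Lin): min(-46, -4, -64) = -64
start (Uma): max(-62, -36, -64) = -36
Uma at start wants the highest of {M1=-62, M2=-36, M3=-64}, so chooses M2.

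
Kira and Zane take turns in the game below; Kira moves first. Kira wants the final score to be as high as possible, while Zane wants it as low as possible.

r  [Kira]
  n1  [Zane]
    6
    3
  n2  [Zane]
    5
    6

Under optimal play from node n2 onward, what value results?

5

n2 (Zane): min(5, 6) = 5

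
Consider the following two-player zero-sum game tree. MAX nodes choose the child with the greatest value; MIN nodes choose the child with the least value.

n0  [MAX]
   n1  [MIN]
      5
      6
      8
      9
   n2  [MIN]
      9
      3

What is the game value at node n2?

3

n2 (MIN): min(9, 3) = 3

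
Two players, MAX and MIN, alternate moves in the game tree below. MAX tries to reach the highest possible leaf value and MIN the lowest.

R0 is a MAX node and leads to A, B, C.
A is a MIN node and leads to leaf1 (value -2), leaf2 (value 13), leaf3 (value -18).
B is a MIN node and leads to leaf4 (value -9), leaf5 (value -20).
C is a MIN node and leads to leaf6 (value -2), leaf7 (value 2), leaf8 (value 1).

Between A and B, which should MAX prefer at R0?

A (MIN): min(-2, 13, -18) = -18
B (MIN): min(-9, -20) = -20
MAX prefers the higher value; A=-18, B=-20. A is better since -18 > -20.

A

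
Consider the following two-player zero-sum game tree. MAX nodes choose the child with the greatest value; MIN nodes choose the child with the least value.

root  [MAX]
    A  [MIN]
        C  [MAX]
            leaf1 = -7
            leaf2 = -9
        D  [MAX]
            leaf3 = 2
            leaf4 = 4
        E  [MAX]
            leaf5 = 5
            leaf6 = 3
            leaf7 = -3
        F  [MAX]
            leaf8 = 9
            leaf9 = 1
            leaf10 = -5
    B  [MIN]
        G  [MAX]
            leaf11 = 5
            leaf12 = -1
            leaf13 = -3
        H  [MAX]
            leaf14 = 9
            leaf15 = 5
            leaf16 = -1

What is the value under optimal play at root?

5

C (MAX): max(-7, -9) = -7
D (MAX): max(2, 4) = 4
E (MAX): max(5, 3, -3) = 5
F (MAX): max(9, 1, -5) = 9
A (MIN): min(-7, 4, 5, 9) = -7
G (MAX): max(5, -1, -3) = 5
H (MAX): max(9, 5, -1) = 9
B (MIN): min(5, 9) = 5
root (MAX): max(-7, 5) = 5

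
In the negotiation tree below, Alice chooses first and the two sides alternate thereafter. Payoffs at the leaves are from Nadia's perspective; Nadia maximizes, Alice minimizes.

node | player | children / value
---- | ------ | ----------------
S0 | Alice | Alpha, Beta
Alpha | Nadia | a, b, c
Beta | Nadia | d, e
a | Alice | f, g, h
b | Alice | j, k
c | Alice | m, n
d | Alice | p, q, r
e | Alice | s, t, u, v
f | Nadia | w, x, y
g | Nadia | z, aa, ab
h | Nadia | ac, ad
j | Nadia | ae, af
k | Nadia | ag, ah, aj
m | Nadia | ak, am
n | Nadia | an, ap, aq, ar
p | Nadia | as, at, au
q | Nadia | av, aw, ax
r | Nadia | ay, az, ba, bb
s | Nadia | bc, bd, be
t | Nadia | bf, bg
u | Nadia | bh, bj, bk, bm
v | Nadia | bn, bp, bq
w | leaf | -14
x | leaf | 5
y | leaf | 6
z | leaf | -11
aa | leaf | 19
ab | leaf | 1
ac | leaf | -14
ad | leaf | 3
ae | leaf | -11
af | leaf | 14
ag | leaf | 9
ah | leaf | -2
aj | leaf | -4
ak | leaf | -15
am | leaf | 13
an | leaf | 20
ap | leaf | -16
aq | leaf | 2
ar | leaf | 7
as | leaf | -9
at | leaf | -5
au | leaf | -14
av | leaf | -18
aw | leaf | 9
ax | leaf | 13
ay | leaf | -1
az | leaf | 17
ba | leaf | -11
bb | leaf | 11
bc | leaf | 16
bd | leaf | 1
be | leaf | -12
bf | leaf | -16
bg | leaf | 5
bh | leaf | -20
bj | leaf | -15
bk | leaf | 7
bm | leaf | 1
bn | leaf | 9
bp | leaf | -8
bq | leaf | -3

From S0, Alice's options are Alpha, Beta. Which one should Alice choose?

f (Nadia): max(-14, 5, 6) = 6
g (Nadia): max(-11, 19, 1) = 19
h (Nadia): max(-14, 3) = 3
a (Alice): min(6, 19, 3) = 3
j (Nadia): max(-11, 14) = 14
k (Nadia): max(9, -2, -4) = 9
b (Alice): min(14, 9) = 9
m (Nadia): max(-15, 13) = 13
n (Nadia): max(20, -16, 2, 7) = 20
c (Alice): min(13, 20) = 13
Alpha (Nadia): max(3, 9, 13) = 13
p (Nadia): max(-9, -5, -14) = -5
q (Nadia): max(-18, 9, 13) = 13
r (Nadia): max(-1, 17, -11, 11) = 17
d (Alice): min(-5, 13, 17) = -5
s (Nadia): max(16, 1, -12) = 16
t (Nadia): max(-16, 5) = 5
u (Nadia): max(-20, -15, 7, 1) = 7
v (Nadia): max(9, -8, -3) = 9
e (Alice): min(16, 5, 7, 9) = 5
Beta (Nadia): max(-5, 5) = 5
S0 (Alice): min(13, 5) = 5
Alice at S0 wants the lowest of {Alpha=13, Beta=5}, so chooses Beta.

Beta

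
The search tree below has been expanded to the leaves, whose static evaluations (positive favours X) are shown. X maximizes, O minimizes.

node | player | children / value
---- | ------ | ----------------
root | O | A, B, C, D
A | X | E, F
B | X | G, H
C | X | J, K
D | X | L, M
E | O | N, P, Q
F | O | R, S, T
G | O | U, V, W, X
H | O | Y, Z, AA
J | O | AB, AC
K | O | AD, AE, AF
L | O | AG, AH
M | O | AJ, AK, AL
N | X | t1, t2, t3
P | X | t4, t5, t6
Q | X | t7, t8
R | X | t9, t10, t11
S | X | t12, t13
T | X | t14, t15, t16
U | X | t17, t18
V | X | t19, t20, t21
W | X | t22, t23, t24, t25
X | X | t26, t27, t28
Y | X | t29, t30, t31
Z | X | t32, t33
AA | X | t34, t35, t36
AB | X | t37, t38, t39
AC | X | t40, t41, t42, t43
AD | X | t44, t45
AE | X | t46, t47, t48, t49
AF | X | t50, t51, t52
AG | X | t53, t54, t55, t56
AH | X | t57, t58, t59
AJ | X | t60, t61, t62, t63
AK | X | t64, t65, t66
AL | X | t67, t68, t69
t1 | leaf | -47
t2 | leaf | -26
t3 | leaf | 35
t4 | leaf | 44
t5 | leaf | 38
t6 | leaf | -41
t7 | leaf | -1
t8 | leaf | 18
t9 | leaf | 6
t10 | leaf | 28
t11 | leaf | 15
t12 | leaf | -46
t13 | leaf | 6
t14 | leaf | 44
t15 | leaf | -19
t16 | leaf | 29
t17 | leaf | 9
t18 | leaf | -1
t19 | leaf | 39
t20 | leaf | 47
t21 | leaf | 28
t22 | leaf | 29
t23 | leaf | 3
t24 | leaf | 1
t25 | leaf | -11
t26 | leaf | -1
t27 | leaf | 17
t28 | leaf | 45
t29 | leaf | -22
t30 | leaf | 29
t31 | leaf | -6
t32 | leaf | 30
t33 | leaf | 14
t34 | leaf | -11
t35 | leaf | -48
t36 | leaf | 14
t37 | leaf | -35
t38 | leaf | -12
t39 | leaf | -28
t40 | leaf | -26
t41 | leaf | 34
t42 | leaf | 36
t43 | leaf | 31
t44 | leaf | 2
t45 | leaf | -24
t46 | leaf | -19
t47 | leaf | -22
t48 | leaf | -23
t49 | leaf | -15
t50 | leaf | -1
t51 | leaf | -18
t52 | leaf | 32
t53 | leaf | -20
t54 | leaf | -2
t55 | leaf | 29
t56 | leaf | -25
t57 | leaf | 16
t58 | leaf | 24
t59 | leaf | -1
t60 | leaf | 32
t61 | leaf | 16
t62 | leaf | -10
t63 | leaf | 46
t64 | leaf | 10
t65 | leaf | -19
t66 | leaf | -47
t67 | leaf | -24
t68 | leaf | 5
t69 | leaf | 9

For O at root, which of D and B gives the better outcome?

AG (X): max(-20, -2, 29, -25) = 29
AH (X): max(16, 24, -1) = 24
L (O): min(29, 24) = 24
AJ (X): max(32, 16, -10, 46) = 46
AK (X): max(10, -19, -47) = 10
AL (X): max(-24, 5, 9) = 9
M (O): min(46, 10, 9) = 9
D (X): max(24, 9) = 24
U (X): max(9, -1) = 9
V (X): max(39, 47, 28) = 47
W (X): max(29, 3, 1, -11) = 29
X (X): max(-1, 17, 45) = 45
G (O): min(9, 47, 29, 45) = 9
Y (X): max(-22, 29, -6) = 29
Z (X): max(30, 14) = 30
AA (X): max(-11, -48, 14) = 14
H (O): min(29, 30, 14) = 14
B (X): max(9, 14) = 14
O prefers the lower value; D=24, B=14. B is better since 14 < 24.

B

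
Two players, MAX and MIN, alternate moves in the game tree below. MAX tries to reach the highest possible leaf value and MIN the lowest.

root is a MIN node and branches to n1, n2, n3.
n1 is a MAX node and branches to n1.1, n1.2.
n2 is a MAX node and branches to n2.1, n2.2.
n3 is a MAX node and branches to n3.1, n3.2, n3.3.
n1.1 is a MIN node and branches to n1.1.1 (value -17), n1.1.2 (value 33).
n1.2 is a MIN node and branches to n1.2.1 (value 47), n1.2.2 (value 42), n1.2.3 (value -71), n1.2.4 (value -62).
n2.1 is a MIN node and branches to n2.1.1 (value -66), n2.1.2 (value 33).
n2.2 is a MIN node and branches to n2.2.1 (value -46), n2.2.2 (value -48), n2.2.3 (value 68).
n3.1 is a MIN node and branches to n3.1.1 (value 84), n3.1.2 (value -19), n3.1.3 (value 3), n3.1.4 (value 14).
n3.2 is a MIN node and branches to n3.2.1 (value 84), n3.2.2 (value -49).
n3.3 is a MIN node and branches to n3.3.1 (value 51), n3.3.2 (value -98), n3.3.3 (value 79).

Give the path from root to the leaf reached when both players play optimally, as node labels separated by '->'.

n1.1 (MIN): min(-17, 33) = -17
n1.2 (MIN): min(47, 42, -71, -62) = -71
n1 (MAX): max(-17, -71) = -17
n2.1 (MIN): min(-66, 33) = -66
n2.2 (MIN): min(-46, -48, 68) = -48
n2 (MAX): max(-66, -48) = -48
n3.1 (MIN): min(84, -19, 3, 14) = -19
n3.2 (MIN): min(84, -49) = -49
n3.3 (MIN): min(51, -98, 79) = -98
n3 (MAX): max(-19, -49, -98) = -19
root (MIN): min(-17, -48, -19) = -48
At root, MIN picks n2 (lowest: -48).
At n2, MAX picks n2.2 (highest: -48).
At n2.2, MIN picks n2.2.2 (lowest: -48).
Terminal value -48.

root -> n2 -> n2.2 -> n2.2.2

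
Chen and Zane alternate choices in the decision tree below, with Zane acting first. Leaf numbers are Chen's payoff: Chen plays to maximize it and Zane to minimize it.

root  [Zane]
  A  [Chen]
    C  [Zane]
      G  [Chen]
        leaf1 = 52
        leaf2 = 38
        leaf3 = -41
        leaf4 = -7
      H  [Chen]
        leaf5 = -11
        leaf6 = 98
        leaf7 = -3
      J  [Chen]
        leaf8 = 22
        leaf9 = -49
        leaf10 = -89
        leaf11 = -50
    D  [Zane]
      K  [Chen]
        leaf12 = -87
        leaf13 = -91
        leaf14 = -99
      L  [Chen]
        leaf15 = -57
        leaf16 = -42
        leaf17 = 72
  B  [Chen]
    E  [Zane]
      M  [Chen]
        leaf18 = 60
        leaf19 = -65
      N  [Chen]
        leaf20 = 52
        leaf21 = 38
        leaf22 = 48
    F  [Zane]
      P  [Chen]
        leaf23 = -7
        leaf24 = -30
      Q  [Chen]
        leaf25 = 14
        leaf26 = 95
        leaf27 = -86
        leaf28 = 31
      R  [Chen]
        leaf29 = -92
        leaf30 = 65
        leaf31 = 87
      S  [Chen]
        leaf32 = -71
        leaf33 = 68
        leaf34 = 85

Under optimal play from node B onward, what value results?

M (Chen): max(60, -65) = 60
N (Chen): max(52, 38, 48) = 52
E (Zane): min(60, 52) = 52
P (Chen): max(-7, -30) = -7
Q (Chen): max(14, 95, -86, 31) = 95
R (Chen): max(-92, 65, 87) = 87
S (Chen): max(-71, 68, 85) = 85
F (Zane): min(-7, 95, 87, 85) = -7
B (Chen): max(52, -7) = 52

52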